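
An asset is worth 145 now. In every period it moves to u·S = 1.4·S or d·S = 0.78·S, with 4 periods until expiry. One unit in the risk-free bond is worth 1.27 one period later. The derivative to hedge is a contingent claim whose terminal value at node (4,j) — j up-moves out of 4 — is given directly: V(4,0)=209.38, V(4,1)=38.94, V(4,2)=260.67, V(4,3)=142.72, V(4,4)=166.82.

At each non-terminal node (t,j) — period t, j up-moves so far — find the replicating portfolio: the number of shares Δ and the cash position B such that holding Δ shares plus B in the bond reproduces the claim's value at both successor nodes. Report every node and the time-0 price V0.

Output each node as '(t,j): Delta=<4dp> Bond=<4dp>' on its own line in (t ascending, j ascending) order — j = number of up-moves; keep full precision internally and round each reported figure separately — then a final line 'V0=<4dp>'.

(0,0): Delta=-0.0701 Bond=74.9941
(1,0): Delta=-0.0679 Bond=94.9963
(1,1): Delta=-0.0704 Bond=95.3079
(2,0): Delta=2.0083 Bond=-62.5108
(2,1): Delta=-0.3748 Bond=169.2377
(2,2): Delta=-0.0254 Bond=108.2542
(3,0): Delta=-3.9951 Bond=333.7043
(3,1): Delta=2.8957 Bond=-188.9848
(3,2): Delta=-0.8582 Bond=322.0935
(3,3): Delta=0.0977 Bond=88.5044
V0=64.8335

The replicating-portfolio and risk-neutral prices coincide; use p* = (1.27−0.78)/(1.4−0.78) = 0.7903 for the latter.
Payoff layer (t=4): V(4,0)=209.3800, V(4,1)=38.9400, V(4,2)=260.6700, V(4,3)=142.7200, V(4,4)=166.8200
  t=3,j=0: stock 68.8100 → up 96.3341 (V=38.9400), down 53.6718 (V=209.3800). Price 58.8011; hedge Δ=-3.9951, bond B=333.7043.
  t=3,j=1: stock 123.5052 → up 172.9073 (V=260.6700), down 96.3341 (V=38.9400). Price 168.6443; hedge Δ=2.8957, bond B=-188.9848.
  t=3,j=2: stock 221.6760 → up 310.3464 (V=142.7200), down 172.9073 (V=260.6700). Price 131.8515; hedge Δ=-0.8582, bond B=322.0935.
  t=3,j=3: stock 397.8800 → up 557.0320 (V=166.8200), down 310.3464 (V=142.7200). Price 127.3754; hedge Δ=0.0977, bond B=88.5044.
  t=2,j=0: stock 88.2180 → up 123.5052 (V=168.6443), down 68.8100 (V=58.8011). Price 114.6556; hedge Δ=2.0083, bond B=-62.5108.
  t=2,j=1: stock 158.3400 → up 221.6760 (V=131.8515), down 123.5052 (V=168.6443). Price 109.8946; hedge Δ=-0.3748, bond B=169.2377.
  t=2,j=2: stock 284.2000 → up 397.8800 (V=127.3754), down 221.6760 (V=131.8515). Price 101.0346; hedge Δ=-0.0254, bond B=108.2542.
  t=1,j=0: stock 113.1000 → up 158.3400 (V=109.8946), down 88.2180 (V=114.6556). Price 87.3172; hedge Δ=-0.0679, bond B=94.9963.
  t=1,j=1: stock 203.0000 → up 284.2000 (V=101.0346), down 158.3400 (V=109.8946). Price 81.0176; hedge Δ=-0.0704, bond B=95.3079.
  t=0,j=0: stock 145.0000 → up 203.0000 (V=81.0176), down 113.1000 (V=87.3172). Price 64.8335; hedge Δ=-0.0701, bond B=74.9941.
The time-0 hedge costs 64.8335, which is the no-arbitrage price.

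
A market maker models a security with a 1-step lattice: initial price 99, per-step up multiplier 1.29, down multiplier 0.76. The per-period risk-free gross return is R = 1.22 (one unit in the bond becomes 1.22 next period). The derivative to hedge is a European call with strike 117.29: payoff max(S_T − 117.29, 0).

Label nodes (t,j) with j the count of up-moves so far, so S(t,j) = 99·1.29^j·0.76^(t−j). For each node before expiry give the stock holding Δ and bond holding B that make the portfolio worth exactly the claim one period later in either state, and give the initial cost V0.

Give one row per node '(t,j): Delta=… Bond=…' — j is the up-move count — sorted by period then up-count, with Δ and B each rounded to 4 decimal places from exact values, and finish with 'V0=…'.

(0,0): Delta=0.1986 Bond=-12.2474
V0=7.4129

Risk-neutral probability p* = (R−d)/(u−d) = (1.22−0.76)/(1.29−0.76) = 0.8679.
Terminal values V(1,·): V(1,0)=0.0000, V(1,1)=10.4200
  t=0,j=0: stock 99.0000 → up 127.7100 (V=10.4200), down 75.2400 (V=0.0000). Price 7.4129; hedge Δ=0.1986, bond B=-12.2474.
Check: Δ(0,0)·S0 + B(0,0) = 7.4129 = V0.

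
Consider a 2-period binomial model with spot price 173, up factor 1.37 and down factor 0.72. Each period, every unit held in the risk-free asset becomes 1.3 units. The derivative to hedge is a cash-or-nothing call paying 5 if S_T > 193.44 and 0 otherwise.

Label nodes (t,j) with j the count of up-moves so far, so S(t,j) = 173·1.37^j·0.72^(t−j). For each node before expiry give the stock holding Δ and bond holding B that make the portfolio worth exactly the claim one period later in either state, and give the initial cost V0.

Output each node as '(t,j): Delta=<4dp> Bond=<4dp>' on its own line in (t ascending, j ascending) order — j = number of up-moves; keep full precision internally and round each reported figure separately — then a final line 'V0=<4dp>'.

Since d<R<u, set p* = (R−d)/(u−d) = 0.8923; price each node as the discounted p*-expectation of its children.
Terminal values V(2,·): V(2,0)=0.0000, V(2,1)=0.0000, V(2,2)=5.0000
  t=1,j=0: stock 124.5600 → up 170.6472 (V=0.0000), down 89.6832 (V=0.0000). Price 0.0000; hedge Δ=0.0000, bond B=0.0000.
  t=1,j=1: stock 237.0100 → up 324.7037 (V=5.0000), down 170.6472 (V=0.0000). Price 3.4320; hedge Δ=0.0325, bond B=-4.2604.
  t=0,j=0: stock 173.0000 → up 237.0100 (V=3.4320), down 124.5600 (V=0.0000). Price 2.3557; hedge Δ=0.0305, bond B=-2.9243.
Self-financing check: at every node Δ·S+B equals the discounted successor values.

(0,0): Delta=0.0305 Bond=-2.9243
(1,0): Delta=0.0000 Bond=0.0000
(1,1): Delta=0.0325 Bond=-4.2604
V0=2.3557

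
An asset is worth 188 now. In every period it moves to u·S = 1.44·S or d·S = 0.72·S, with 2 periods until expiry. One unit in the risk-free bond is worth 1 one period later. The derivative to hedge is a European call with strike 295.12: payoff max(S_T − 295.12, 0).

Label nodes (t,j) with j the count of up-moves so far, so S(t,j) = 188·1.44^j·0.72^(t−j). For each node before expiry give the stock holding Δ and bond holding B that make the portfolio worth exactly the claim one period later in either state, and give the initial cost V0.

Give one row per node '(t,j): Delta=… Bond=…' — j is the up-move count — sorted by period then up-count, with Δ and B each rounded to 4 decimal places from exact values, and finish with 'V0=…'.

Under the risk-neutral measure, an up-move has probability p* = (R−d)/(u−d) = 0.3889 and values discount at R = 1.
At expiry t=2: V(2,0)=0.0000, V(2,1)=0.0000, V(2,2)=94.7168
(1,0): S=135.3600. Δ = (V_up−V_dn)/(S_up−S_dn) = (0.0000−0.0000)/(194.9184−97.4592) = 0.0000. V = [p*·0.0000 + (1−p*)·0.0000]/1 = 0.0000. B = V − Δ·S = 0.0000.
(1,1): S=270.7200. Δ = (V_up−V_dn)/(S_up−S_dn) = (94.7168−0.0000)/(389.8368−194.9184) = 0.4859. V = [p*·94.7168 + (1−p*)·0.0000]/1 = 36.8343. B = V − Δ·S = -94.7168.
(0,0): S=188.0000. Δ = (V_up−V_dn)/(S_up−S_dn) = (36.8343−0.0000)/(270.7200−135.3600) = 0.2721. V = [p*·36.8343 + (1−p*)·0.0000]/1 = 14.3245. B = V − Δ·S = -36.8343.
Each (Δ,B) replicates both successor values, so the strategy is self-financing and V0 is arbitrage-free.

(0,0): Delta=0.2721 Bond=-36.8343
(1,0): Delta=0.0000 Bond=0.0000
(1,1): Delta=0.4859 Bond=-94.7168
V0=14.3245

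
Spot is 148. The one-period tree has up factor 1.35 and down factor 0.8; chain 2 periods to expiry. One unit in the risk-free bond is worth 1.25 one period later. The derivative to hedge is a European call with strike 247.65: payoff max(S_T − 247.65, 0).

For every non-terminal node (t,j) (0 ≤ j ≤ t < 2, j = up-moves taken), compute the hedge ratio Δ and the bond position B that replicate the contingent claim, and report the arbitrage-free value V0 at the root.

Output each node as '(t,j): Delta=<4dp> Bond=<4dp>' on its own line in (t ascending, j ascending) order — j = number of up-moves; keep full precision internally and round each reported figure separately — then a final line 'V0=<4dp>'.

(0,0): Delta=0.1775 Bond=-16.8173
(1,0): Delta=0.0000 Bond=0.0000
(1,1): Delta=0.2009 Bond=-25.6931
V0=9.4597

Under the risk-neutral measure, an up-move has probability p* = (R−d)/(u−d) = 0.8182 and values discount at R = 1.25.
At expiry t=2: V(2,0)=0.0000, V(2,1)=0.0000, V(2,2)=22.0800
  t=1,j=0: stock 118.4000 → up 159.8400 (V=0.0000), down 94.7200 (V=0.0000). Price 0.0000; hedge Δ=0.0000, bond B=0.0000.
  t=1,j=1: stock 199.8000 → up 269.7300 (V=22.0800), down 159.8400 (V=0.0000). Price 14.4524; hedge Δ=0.2009, bond B=-25.6931.
  t=0,j=0: stock 148.0000 → up 199.8000 (V=14.4524), down 118.4000 (V=0.0000). Price 9.4597; hedge Δ=0.1775, bond B=-16.8173.
Self-financing check: at every node Δ·S+B equals the discounted successor values.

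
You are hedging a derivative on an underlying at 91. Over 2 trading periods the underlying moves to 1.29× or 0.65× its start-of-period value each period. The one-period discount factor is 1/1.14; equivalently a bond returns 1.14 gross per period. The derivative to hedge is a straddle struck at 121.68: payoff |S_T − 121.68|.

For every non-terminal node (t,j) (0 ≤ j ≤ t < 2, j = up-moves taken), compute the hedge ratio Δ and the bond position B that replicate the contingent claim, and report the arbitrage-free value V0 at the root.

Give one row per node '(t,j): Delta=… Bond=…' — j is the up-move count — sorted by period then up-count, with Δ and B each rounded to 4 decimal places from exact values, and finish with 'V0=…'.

The replicating-portfolio and risk-neutral prices coincide; use p* = (1.14−0.65)/(1.29−0.65) = 0.7656 for the latter.
Terminal payoffs: V(2,0)=83.2325, V(2,1)=45.3765, V(2,2)=29.7531
(1,0): S=59.1500. Δ = (V_up−V_dn)/(S_up−S_dn) = (45.3765−83.2325)/(76.3035−38.4475) = -1.0000. V = [p*·45.3765 + (1−p*)·83.2325]/1.14 = 47.5868. B = V − Δ·S = 106.7368.
(1,1): S=117.3900. Δ = (V_up−V_dn)/(S_up−S_dn) = (29.7531−45.3765)/(151.4331−76.3035) = -0.2080. V = [p*·29.7531 + (1−p*)·45.3765]/1.14 = 29.3113. B = V − Δ·S = 53.7228.
(0,0): S=91.0000. Δ = (V_up−V_dn)/(S_up−S_dn) = (29.3113−47.5868)/(117.3900−59.1500) = -0.3138. V = [p*·29.3113 + (1−p*)·47.5868]/1.14 = 29.4689. B = V − Δ·S = 58.0245.
The time-0 hedge costs 29.4689, which is the no-arbitrage price.

(0,0): Delta=-0.3138 Bond=58.0245
(1,0): Delta=-1.0000 Bond=106.7368
(1,1): Delta=-0.2080 Bond=53.7228
V0=29.4689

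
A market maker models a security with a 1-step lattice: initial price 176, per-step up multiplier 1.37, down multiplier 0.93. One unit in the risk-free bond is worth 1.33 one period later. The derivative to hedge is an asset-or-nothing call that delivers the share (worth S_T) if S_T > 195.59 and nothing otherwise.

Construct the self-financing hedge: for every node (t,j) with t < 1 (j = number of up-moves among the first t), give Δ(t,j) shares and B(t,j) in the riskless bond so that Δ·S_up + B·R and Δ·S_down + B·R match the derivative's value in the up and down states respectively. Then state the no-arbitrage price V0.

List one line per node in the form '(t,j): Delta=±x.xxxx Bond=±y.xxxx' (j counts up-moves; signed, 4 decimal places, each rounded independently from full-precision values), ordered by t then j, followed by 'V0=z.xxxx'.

(0,0): Delta=3.1136 Bond=-383.1880
V0=164.8120

Under the risk-neutral measure, an up-move has probability p* = (R−d)/(u−d) = 0.9091 and values discount at R = 1.33.
Payoff layer (t=1): V(1,0)=0.0000, V(1,1)=241.1200
  t=0,j=0: stock 176.0000 → up 241.1200 (V=241.1200), down 163.6800 (V=0.0000). Price 164.8120; hedge Δ=3.1136, bond B=-383.1880.
Check: Δ(0,0)·S0 + B(0,0) = 164.8120 = V0.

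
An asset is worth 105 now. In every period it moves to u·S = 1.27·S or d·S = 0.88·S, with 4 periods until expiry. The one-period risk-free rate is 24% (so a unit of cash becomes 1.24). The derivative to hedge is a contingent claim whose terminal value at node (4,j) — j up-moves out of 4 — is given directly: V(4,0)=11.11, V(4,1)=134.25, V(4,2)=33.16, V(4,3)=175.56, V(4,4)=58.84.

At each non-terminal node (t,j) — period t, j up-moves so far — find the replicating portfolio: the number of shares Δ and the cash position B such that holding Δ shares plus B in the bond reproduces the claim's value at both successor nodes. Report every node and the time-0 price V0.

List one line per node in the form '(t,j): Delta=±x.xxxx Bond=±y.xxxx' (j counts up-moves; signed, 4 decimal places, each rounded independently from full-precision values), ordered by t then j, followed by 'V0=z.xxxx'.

No-arbitrage ⇒ martingale measure with p* = (R−d)/(u−d) = 0.9231.
Terminal payoffs: V(4,0)=11.1100, V(4,1)=134.2500, V(4,2)=33.1600, V(4,3)=175.5600, V(4,4)=58.8400
(3,0): S=71.5546. Δ = (V_up−V_dn)/(S_up−S_dn) = (134.2500−11.1100)/(90.8743−62.9680) = 4.4126. V = [p*·134.2500 + (1−p*)·11.1100]/1.24 = 100.6272. B = V − Δ·S = -215.1164.
(3,1): S=103.2662. Δ = (V_up−V_dn)/(S_up−S_dn) = (33.1600−134.2500)/(131.1481−90.8743) = -2.5101. V = [p*·33.1600 + (1−p*)·134.2500]/1.24 = 33.0130. B = V − Δ·S = 292.2182.
(3,2): S=149.0320. Δ = (V_up−V_dn)/(S_up−S_dn) = (175.5600−33.1600)/(189.2706−131.1481) = 2.4500. V = [p*·175.5600 + (1−p*)·33.1600]/1.24 = 132.7469. B = V − Δ·S = -232.3813.
(3,3): S=215.0802. Δ = (V_up−V_dn)/(S_up−S_dn) = (58.8400−175.5600)/(273.1519−189.2706) = -1.3915. V = [p*·58.8400 + (1−p*)·175.5600]/1.24 = 54.6923. B = V − Δ·S = 353.9744.
(2,0): S=81.3120. Δ = (V_up−V_dn)/(S_up−S_dn) = (33.0130−100.6272)/(103.2662−71.5546) = -2.1322. V = [p*·33.0130 + (1−p*)·100.6272]/1.24 = 30.8178. B = V − Δ·S = 204.1874.
(2,1): S=117.3480. Δ = (V_up−V_dn)/(S_up−S_dn) = (132.7469−33.0130)/(149.0320−103.2662) = 2.1792. V = [p*·132.7469 + (1−p*)·33.0130]/1.24 = 100.8670. B = V − Δ·S = -154.8609.
(2,2): S=169.3545. Δ = (V_up−V_dn)/(S_up−S_dn) = (54.6923−132.7469)/(215.0802−149.0320) = -1.1818. V = [p*·54.6923 + (1−p*)·132.7469]/1.24 = 48.9488. B = V − Δ·S = 249.0888.
(1,0): S=92.4000. Δ = (V_up−V_dn)/(S_up−S_dn) = (100.8670−30.8178)/(117.3480−81.3120) = 1.9439. V = [p*·100.8670 + (1−p*)·30.8178]/1.24 = 76.9989. B = V − Δ·S = -102.6143.
(1,1): S=133.3500. Δ = (V_up−V_dn)/(S_up−S_dn) = (48.9488−100.8670)/(169.3545−117.3480) = -0.9983. V = [p*·48.9488 + (1−p*)·100.8670]/1.24 = 42.6956. B = V − Δ·S = 175.8191.
(0,0): S=105.0000. Δ = (V_up−V_dn)/(S_up−S_dn) = (42.6956−76.9989)/(133.3500−92.4000) = -0.8377. V = [p*·42.6956 + (1−p*)·76.9989]/1.24 = 36.5599. B = V − Δ·S = 124.5171.
Root portfolio cost Δ·105+B reproduces V0=36.5599.

(0,0): Delta=-0.8377 Bond=124.5171
(1,0): Delta=1.9439 Bond=-102.6143
(1,1): Delta=-0.9983 Bond=175.8191
(2,0): Delta=-2.1322 Bond=204.1874
(2,1): Delta=2.1792 Bond=-154.8609
(2,2): Delta=-1.1818 Bond=249.0888
(3,0): Delta=4.4126 Bond=-215.1164
(3,1): Delta=-2.5101 Bond=292.2182
(3,2): Delta=2.4500 Bond=-232.3813
(3,3): Delta=-1.3915 Bond=353.9744
V0=36.5599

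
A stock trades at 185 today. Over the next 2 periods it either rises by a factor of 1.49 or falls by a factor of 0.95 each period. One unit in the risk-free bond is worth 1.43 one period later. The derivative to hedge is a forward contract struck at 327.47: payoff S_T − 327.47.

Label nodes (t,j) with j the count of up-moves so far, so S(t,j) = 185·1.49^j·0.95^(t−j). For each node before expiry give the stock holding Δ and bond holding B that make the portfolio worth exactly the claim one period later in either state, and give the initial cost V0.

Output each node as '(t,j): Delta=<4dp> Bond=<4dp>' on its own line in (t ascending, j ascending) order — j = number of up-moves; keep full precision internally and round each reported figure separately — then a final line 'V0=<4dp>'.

(0,0): Delta=1.0000 Bond=-160.1399
(1,0): Delta=1.0000 Bond=-229.0000
(1,1): Delta=1.0000 Bond=-229.0000
V0=24.8601

Since d<R<u, set p* = (R−d)/(u−d) = 0.8889; price each node as the discounted p*-expectation of its children.
Payoff layer (t=2): V(2,0)=-160.5075, V(2,1)=-65.6025, V(2,2)=83.2485
Node (1,0) S=175.7500: V=(p*·-65.6025+(1−p*)·-160.5075)/1.43=-53.2500; Δ=(-65.6025−-160.5075)/(261.8675−166.9625)=1.0000; B=V−Δ·S=-229.0000
Node (1,1) S=275.6500: V=(p*·83.2485+(1−p*)·-65.6025)/1.43=46.6500; Δ=(83.2485−-65.6025)/(410.7185−261.8675)=1.0000; B=V−Δ·S=-229.0000
Node (0,0) S=185.0000: V=(p*·46.6500+(1−p*)·-53.2500)/1.43=24.8601; Δ=(46.6500−-53.2500)/(275.6500−175.7500)=1.0000; B=V−Δ·S=-160.1399
Self-financing check: at every node Δ·S+B equals the discounted successor values.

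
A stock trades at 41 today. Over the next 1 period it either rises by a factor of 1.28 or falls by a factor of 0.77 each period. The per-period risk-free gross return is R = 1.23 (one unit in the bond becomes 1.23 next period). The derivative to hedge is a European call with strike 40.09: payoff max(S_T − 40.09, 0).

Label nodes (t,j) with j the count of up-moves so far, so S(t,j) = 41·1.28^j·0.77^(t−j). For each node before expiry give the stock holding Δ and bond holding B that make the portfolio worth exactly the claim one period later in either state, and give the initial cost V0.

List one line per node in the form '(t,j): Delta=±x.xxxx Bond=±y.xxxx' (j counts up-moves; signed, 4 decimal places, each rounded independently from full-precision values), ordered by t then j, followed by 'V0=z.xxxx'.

Risk-neutral probability p* = (R−d)/(u−d) = (1.23−0.77)/(1.28−0.77) = 0.9020.
At expiry t=1: V(1,0)=0.0000, V(1,1)=12.3900
(0,0): S=41.0000. Δ = (V_up−V_dn)/(S_up−S_dn) = (12.3900−0.0000)/(52.4800−31.5700) = 0.5925. V = [p*·12.3900 + (1−p*)·0.0000]/1.23 = 9.0856. B = V − Δ·S = -15.2085.
Self-financing check: at every node Δ·S+B equals the discounted successor values.

(0,0): Delta=0.5925 Bond=-15.2085
V0=9.0856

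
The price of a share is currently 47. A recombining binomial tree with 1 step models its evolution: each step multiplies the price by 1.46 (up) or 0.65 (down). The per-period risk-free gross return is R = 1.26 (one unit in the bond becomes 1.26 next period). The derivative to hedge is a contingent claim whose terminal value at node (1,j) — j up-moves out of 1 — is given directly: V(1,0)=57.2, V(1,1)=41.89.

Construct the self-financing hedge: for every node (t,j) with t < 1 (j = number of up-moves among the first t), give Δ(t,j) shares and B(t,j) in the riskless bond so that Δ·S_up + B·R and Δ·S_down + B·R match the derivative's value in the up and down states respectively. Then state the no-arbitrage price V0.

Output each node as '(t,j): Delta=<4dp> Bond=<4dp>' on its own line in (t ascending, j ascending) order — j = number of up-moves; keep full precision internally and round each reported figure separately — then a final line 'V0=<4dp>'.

(0,0): Delta=-0.4022 Bond=55.1475
V0=36.2462

Under the risk-neutral measure, an up-move has probability p* = (R−d)/(u−d) = 0.7531 and values discount at R = 1.26.
Payoff layer (t=1): V(1,0)=57.2000, V(1,1)=41.8900
  t=0,j=0: stock 47.0000 → up 68.6200 (V=41.8900), down 30.5500 (V=57.2000). Price 36.2462; hedge Δ=-0.4022, bond B=55.1475.
Root portfolio cost Δ·47+B reproduces V0=36.2462.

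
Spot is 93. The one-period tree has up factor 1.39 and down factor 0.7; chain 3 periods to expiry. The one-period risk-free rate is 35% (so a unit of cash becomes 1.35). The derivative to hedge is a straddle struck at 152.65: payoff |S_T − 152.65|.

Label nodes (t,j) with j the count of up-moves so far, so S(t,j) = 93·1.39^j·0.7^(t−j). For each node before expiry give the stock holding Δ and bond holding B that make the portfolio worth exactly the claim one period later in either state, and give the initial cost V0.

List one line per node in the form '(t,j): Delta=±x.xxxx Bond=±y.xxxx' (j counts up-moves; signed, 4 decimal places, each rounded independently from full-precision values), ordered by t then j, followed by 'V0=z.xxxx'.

The replicating-portfolio and risk-neutral prices coincide; use p* = (1.35−0.7)/(1.39−0.7) = 0.9420 for the latter.
At expiry t=3: V(3,0)=120.7510, V(3,1)=89.3077, V(3,2)=26.8703, V(3,3)=97.1126
Node (2,0) S=45.5700: V=(p*·89.3077+(1−p*)·120.7510)/1.35=67.5041; Δ=(89.3077−120.7510)/(63.3423−31.8990)=-1.0000; B=V−Δ·S=113.0741
Node (2,1) S=90.4890: V=(p*·26.8703+(1−p*)·89.3077)/1.35=22.5851; Δ=(26.8703−89.3077)/(125.7797−63.3423)=-1.0000; B=V−Δ·S=113.0741
Node (2,2) S=179.6853: V=(p*·97.1126+(1−p*)·26.8703)/1.35=68.9189; Δ=(97.1126−26.8703)/(249.7626−125.7797)=0.5665; B=V−Δ·S=-32.8815
Node (1,0) S=65.1000: V=(p*·22.5851+(1−p*)·67.5041)/1.35=18.6586; Δ=(22.5851−67.5041)/(90.4890−45.5700)=-1.0000; B=V−Δ·S=83.7586
Node (1,1) S=129.2700: V=(p*·68.9189+(1−p*)·22.5851)/1.35=49.0614; Δ=(68.9189−22.5851)/(179.6853−90.4890)=0.5195; B=V−Δ·S=-18.0891
Node (0,0) S=93.0000: V=(p*·49.0614+(1−p*)·18.6586)/1.35=35.0362; Δ=(49.0614−18.6586)/(129.2700−65.1000)=0.4738; B=V−Δ·S=-9.0258
Check: Δ(0,0)·S0 + B(0,0) = 35.0362 = V0.

(0,0): Delta=0.4738 Bond=-9.0258
(1,0): Delta=-1.0000 Bond=83.7586
(1,1): Delta=0.5195 Bond=-18.0891
(2,0): Delta=-1.0000 Bond=113.0741
(2,1): Delta=-1.0000 Bond=113.0741
(2,2): Delta=0.5665 Bond=-32.8815
V0=35.0362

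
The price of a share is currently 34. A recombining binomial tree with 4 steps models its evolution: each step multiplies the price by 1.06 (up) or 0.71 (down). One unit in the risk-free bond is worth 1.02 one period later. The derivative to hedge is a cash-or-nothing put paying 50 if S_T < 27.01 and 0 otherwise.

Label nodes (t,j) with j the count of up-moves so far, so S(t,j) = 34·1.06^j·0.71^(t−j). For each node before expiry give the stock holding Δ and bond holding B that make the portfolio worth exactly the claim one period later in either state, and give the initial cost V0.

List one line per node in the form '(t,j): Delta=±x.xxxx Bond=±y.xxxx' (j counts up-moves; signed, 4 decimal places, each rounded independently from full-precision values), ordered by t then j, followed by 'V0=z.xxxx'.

(0,0): Delta=-1.0649 Bond=39.2998
(1,0): Delta=-4.4622 Bond=122.0964
(1,1): Delta=-0.7713 Bond=29.5038
(2,0): Delta=0.0000 Bond=48.0584
(2,1): Delta=-4.8479 Bond=134.4067
(2,2): Delta=-0.4190 Bond=16.6341
(3,0): Delta=0.0000 Bond=49.0196
(3,1): Delta=0.0000 Bond=49.0196
(3,2): Delta=-5.2669 Bond=148.4594
(3,3): Delta=0.0000 Bond=0.0000
V0=3.0920

No-arbitrage ⇒ martingale measure with p* = (R−d)/(u−d) = 0.8857.
Terminal values V(4,·): V(4,0)=50.0000, V(4,1)=50.0000, V(4,2)=50.0000, V(4,3)=0.0000, V(4,4)=0.0000
  t=3,j=0: stock 12.1690 → up 12.8991 (V=50.0000), down 8.6400 (V=50.0000). Price 49.0196; hedge Δ=0.0000, bond B=49.0196.
  t=3,j=1: stock 18.1678 → up 19.2578 (V=50.0000), down 12.8991 (V=50.0000). Price 49.0196; hedge Δ=0.0000, bond B=49.0196.
  t=3,j=2: stock 27.1237 → up 28.7511 (V=0.0000), down 19.2578 (V=50.0000). Price 5.6022; hedge Δ=-5.2669, bond B=148.4594.
  t=3,j=3: stock 40.4945 → up 42.9242 (V=0.0000), down 28.7511 (V=0.0000). Price 0.0000; hedge Δ=0.0000, bond B=0.0000.
  t=2,j=0: stock 17.1394 → up 18.1678 (V=49.0196), down 12.1690 (V=49.0196). Price 48.0584; hedge Δ=0.0000, bond B=48.0584.
  t=2,j=1: stock 25.5884 → up 27.1237 (V=5.6022), down 18.1678 (V=49.0196). Price 10.3571; hedge Δ=-4.8479, bond B=134.4067.
  t=2,j=2: stock 38.2024 → up 40.4945 (V=0.0000), down 27.1237 (V=5.6022). Price 0.6277; hedge Δ=-0.4190, bond B=16.6341.
  t=1,j=0: stock 24.1400 → up 25.5884 (V=10.3571), down 17.1394 (V=48.0584). Price 14.3782; hedge Δ=-4.4622, bond B=122.0964.
  t=1,j=1: stock 36.0400 → up 38.2024 (V=0.6277), down 25.5884 (V=10.3571). Price 1.7055; hedge Δ=-0.7713, bond B=29.5038.
  t=0,j=0: stock 34.0000 → up 36.0400 (V=1.7055), down 24.1400 (V=14.3782). Price 3.0920; hedge Δ=-1.0649, bond B=39.2998.
Self-financing check: at every node Δ·S+B equals the discounted successor values.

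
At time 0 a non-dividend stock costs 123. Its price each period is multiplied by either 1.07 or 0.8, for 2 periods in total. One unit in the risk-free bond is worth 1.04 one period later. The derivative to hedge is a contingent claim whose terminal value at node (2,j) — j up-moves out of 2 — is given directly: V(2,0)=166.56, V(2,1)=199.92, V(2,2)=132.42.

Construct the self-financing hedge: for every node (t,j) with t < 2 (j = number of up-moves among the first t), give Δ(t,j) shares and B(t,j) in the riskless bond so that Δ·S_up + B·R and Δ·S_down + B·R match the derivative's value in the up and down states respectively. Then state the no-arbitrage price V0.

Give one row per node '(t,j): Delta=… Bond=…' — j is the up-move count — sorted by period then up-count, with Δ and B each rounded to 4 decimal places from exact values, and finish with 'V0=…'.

No-arbitrage ⇒ martingale measure with p* = (R−d)/(u−d) = 0.8889.
Payoff layer (t=2): V(2,0)=166.5600, V(2,1)=199.9200, V(2,2)=132.4200
  t=1,j=0: stock 98.4000 → up 105.2880 (V=199.9200), down 78.7200 (V=166.5600). Price 188.6667; hedge Δ=1.2556, bond B=65.1111.
  t=1,j=1: stock 131.6100 → up 140.8227 (V=132.4200), down 105.2880 (V=199.9200). Price 134.5385; hedge Δ=-1.8996, bond B=384.5385.
  t=0,j=0: stock 123.0000 → up 131.6100 (V=134.5385), down 98.4000 (V=188.6667). Price 135.1468; hedge Δ=-1.6299, bond B=335.6217.
Each (Δ,B) replicates both successor values, so the strategy is self-financing and V0 is arbitrage-free.

(0,0): Delta=-1.6299 Bond=335.6217
(1,0): Delta=1.2556 Bond=65.1111
(1,1): Delta=-1.8996 Bond=384.5385
V0=135.1468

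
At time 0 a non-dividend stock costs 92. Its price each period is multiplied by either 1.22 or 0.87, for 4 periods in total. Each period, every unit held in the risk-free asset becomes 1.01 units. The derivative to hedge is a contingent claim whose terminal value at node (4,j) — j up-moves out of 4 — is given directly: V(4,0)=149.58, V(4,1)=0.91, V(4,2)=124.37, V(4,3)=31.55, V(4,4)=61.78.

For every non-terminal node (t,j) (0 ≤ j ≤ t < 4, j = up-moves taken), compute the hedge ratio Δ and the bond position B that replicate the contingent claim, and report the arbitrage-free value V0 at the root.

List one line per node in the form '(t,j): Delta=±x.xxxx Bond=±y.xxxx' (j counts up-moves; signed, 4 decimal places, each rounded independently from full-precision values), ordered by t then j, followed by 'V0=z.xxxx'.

Since d<R<u, set p* = (R−d)/(u−d) = 0.4000; price each node as the discounted p*-expectation of its children.
Terminal values V(4,·): V(4,0)=149.5800, V(4,1)=0.9100, V(4,2)=124.3700, V(4,3)=31.5500, V(4,4)=61.7800
  t=3,j=0: stock 60.5823 → up 73.9104 (V=0.9100), down 52.7066 (V=149.5800). Price 89.2198; hedge Δ=-7.0115, bond B=513.9912.
  t=3,j=1: stock 84.9545 → up 103.6444 (V=124.3700), down 73.9104 (V=0.9100). Price 49.7960; hedge Δ=4.1521, bond B=-302.9468.
  t=3,j=2: stock 119.1315 → up 145.3405 (V=31.5500), down 103.6444 (V=124.3700). Price 86.3782; hedge Δ=-2.2261, bond B=351.5782.
  t=3,j=3: stock 167.0580 → up 203.8108 (V=61.7800), down 145.3405 (V=31.5500). Price 43.2099; hedge Δ=0.5170, bond B=-43.1615.
  t=2,j=0: stock 69.6348 → up 84.9545 (V=49.7960), down 60.5823 (V=89.2198). Price 72.7231; hedge Δ=-1.6176, bond B=185.3624.
  t=2,j=1: stock 97.6488 → up 119.1315 (V=86.3782), down 84.9545 (V=49.7960). Price 63.7910; hedge Δ=1.0704, bond B=-40.7295.
  t=2,j=2: stock 136.9328 → up 167.0580 (V=43.2099), down 119.1315 (V=86.3782). Price 68.4266; hedge Δ=-0.9007, bond B=191.7647.
  t=1,j=0: stock 80.0400 → up 97.6488 (V=63.7910), down 69.6348 (V=72.7231). Price 68.4656; hedge Δ=-0.3188, bond B=93.9858.
  t=1,j=1: stock 112.2400 → up 136.9328 (V=68.4266), down 97.6488 (V=63.7910). Price 64.9953; hedge Δ=0.1180, bond B=51.7507.
  t=0,j=0: stock 92.0000 → up 112.2400 (V=64.9953), down 80.0400 (V=68.4656). Price 66.4133; hedge Δ=-0.1078, bond B=76.3284.
Root portfolio cost Δ·92+B reproduces V0=66.4133.

(0,0): Delta=-0.1078 Bond=76.3284
(1,0): Delta=-0.3188 Bond=93.9858
(1,1): Delta=0.1180 Bond=51.7507
(2,0): Delta=-1.6176 Bond=185.3624
(2,1): Delta=1.0704 Bond=-40.7295
(2,2): Delta=-0.9007 Bond=191.7647
(3,0): Delta=-7.0115 Bond=513.9912
(3,1): Delta=4.1521 Bond=-302.9468
(3,2): Delta=-2.2261 Bond=351.5782
(3,3): Delta=0.5170 Bond=-43.1615
V0=66.4133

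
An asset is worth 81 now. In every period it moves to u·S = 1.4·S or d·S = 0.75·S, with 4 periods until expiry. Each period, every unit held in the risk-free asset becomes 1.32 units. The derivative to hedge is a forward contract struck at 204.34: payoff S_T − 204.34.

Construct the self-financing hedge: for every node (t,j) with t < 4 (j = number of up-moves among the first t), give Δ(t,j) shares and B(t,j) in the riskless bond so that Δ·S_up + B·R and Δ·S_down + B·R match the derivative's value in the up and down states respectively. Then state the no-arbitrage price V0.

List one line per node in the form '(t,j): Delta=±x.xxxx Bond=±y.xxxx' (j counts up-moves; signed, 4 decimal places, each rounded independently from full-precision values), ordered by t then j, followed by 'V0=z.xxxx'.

(0,0): Delta=1.0000 Bond=-67.3066
(1,0): Delta=1.0000 Bond=-88.8447
(1,1): Delta=1.0000 Bond=-88.8447
(2,0): Delta=1.0000 Bond=-117.2750
(2,1): Delta=1.0000 Bond=-117.2750
(2,2): Delta=1.0000 Bond=-117.2750
(3,0): Delta=1.0000 Bond=-154.8030
(3,1): Delta=1.0000 Bond=-154.8030
(3,2): Delta=1.0000 Bond=-154.8030
(3,3): Delta=1.0000 Bond=-154.8030
V0=13.6934

Since d<R<u, set p* = (R−d)/(u−d) = 0.8769; price each node as the discounted p*-expectation of its children.
Terminal payoffs: V(4,0)=-178.7111, V(4,1)=-156.4994, V(4,2)=-115.0375, V(4,3)=-37.6420, V(4,4)=106.8296
(3,0): S=34.1719. Δ = (V_up−V_dn)/(S_up−S_dn) = (-156.4994−-178.7111)/(47.8406−25.6289) = 1.0000. V = [p*·-156.4994 + (1−p*)·-178.7111]/1.32 = -120.6312. B = V − Δ·S = -154.8030.
(3,1): S=63.7875. Δ = (V_up−V_dn)/(S_up−S_dn) = (-115.0375−-156.4994)/(89.3025−47.8406) = 1.0000. V = [p*·-115.0375 + (1−p*)·-156.4994]/1.32 = -91.0155. B = V − Δ·S = -154.8030.
(3,2): S=119.0700. Δ = (V_up−V_dn)/(S_up−S_dn) = (-37.6420−-115.0375)/(166.6980−89.3025) = 1.0000. V = [p*·-37.6420 + (1−p*)·-115.0375]/1.32 = -35.7330. B = V − Δ·S = -154.8030.
(3,3): S=222.2640. Δ = (V_up−V_dn)/(S_up−S_dn) = (106.8296−-37.6420)/(311.1696−166.6980) = 1.0000. V = [p*·106.8296 + (1−p*)·-37.6420]/1.32 = 67.4610. B = V − Δ·S = -154.8030.
(2,0): S=45.5625. Δ = (V_up−V_dn)/(S_up−S_dn) = (-91.0155−-120.6312)/(63.7875−34.1719) = 1.0000. V = [p*·-91.0155 + (1−p*)·-120.6312]/1.32 = -71.7125. B = V − Δ·S = -117.2750.
(2,1): S=85.0500. Δ = (V_up−V_dn)/(S_up−S_dn) = (-35.7330−-91.0155)/(119.0700−63.7875) = 1.0000. V = [p*·-35.7330 + (1−p*)·-91.0155]/1.32 = -32.2250. B = V − Δ·S = -117.2750.
(2,2): S=158.7600. Δ = (V_up−V_dn)/(S_up−S_dn) = (67.4610−-35.7330)/(222.2640−119.0700) = 1.0000. V = [p*·67.4610 + (1−p*)·-35.7330]/1.32 = 41.4850. B = V − Δ·S = -117.2750.
(1,0): S=60.7500. Δ = (V_up−V_dn)/(S_up−S_dn) = (-32.2250−-71.7125)/(85.0500−45.5625) = 1.0000. V = [p*·-32.2250 + (1−p*)·-71.7125]/1.32 = -28.0947. B = V − Δ·S = -88.8447.
(1,1): S=113.4000. Δ = (V_up−V_dn)/(S_up−S_dn) = (41.4850−-32.2250)/(158.7600−85.0500) = 1.0000. V = [p*·41.4850 + (1−p*)·-32.2250]/1.32 = 24.5553. B = V − Δ·S = -88.8447.
(0,0): S=81.0000. Δ = (V_up−V_dn)/(S_up−S_dn) = (24.5553−-28.0947)/(113.4000−60.7500) = 1.0000. V = [p*·24.5553 + (1−p*)·-28.0947]/1.32 = 13.6934. B = V − Δ·S = -67.3066.
Check: Δ(0,0)·S0 + B(0,0) = 13.6934 = V0.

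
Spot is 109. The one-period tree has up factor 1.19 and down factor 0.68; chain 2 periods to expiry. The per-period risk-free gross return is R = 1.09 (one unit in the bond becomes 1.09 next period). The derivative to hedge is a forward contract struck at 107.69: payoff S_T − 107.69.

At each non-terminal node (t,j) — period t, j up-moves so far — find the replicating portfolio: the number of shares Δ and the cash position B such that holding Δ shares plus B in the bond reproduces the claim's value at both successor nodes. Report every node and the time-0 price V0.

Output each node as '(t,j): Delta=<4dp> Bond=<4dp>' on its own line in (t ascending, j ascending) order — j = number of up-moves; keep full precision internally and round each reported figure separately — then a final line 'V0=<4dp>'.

The replicating-portfolio and risk-neutral prices coincide; use p* = (1.09−0.68)/(1.19−0.68) = 0.8039 for the latter.
Payoff layer (t=2): V(2,0)=-57.2884, V(2,1)=-19.4872, V(2,2)=46.6649
  t=1,j=0: stock 74.1200 → up 88.2028 (V=-19.4872), down 50.4016 (V=-57.2884). Price -24.6782; hedge Δ=1.0000, bond B=-98.7982.
  t=1,j=1: stock 129.7100 → up 154.3549 (V=46.6649), down 88.2028 (V=-19.4872). Price 30.9118; hedge Δ=1.0000, bond B=-98.7982.
  t=0,j=0: stock 109.0000 → up 129.7100 (V=30.9118), down 74.1200 (V=-24.6782). Price 18.3595; hedge Δ=1.0000, bond B=-90.6405.
Self-financing check: at every node Δ·S+B equals the discounted successor values.

(0,0): Delta=1.0000 Bond=-90.6405
(1,0): Delta=1.0000 Bond=-98.7982
(1,1): Delta=1.0000 Bond=-98.7982
V0=18.3595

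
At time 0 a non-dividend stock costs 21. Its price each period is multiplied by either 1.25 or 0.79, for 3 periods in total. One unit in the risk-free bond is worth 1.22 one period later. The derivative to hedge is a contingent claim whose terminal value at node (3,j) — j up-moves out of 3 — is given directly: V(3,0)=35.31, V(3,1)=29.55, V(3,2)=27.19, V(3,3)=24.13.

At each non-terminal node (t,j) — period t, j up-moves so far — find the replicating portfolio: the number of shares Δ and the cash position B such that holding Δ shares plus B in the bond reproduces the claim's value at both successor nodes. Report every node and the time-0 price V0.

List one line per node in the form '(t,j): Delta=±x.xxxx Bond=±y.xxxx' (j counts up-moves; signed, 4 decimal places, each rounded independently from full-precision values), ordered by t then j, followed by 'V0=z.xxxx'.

(0,0): Delta=-0.2077 Bond=17.9754
(1,0): Delta=-0.2773 Bond=23.0849
(1,1): Delta=-0.2046 Bond=21.8495
(2,0): Delta=-0.9554 Bond=37.0510
(2,1): Delta=-0.2474 Bond=27.5435
(2,2): Delta=-0.2027 Bond=26.5944
V0=13.6140

Since d<R<u, set p* = (R−d)/(u−d) = 0.9348; price each node as the discounted p*-expectation of its children.
Terminal values V(3,·): V(3,0)=35.3100, V(3,1)=29.5500, V(3,2)=27.1900, V(3,3)=24.1300
(2,0): S=13.1061. Δ = (V_up−V_dn)/(S_up−S_dn) = (29.5500−35.3100)/(16.3826−10.3538) = -0.9554. V = [p*·29.5500 + (1−p*)·35.3100]/1.22 = 24.5292. B = V − Δ·S = 37.0510.
(2,1): S=20.7375. Δ = (V_up−V_dn)/(S_up−S_dn) = (27.1900−29.5500)/(25.9219−16.3826) = -0.2474. V = [p*·27.1900 + (1−p*)·29.5500]/1.22 = 22.4130. B = V − Δ·S = 27.5435.
(2,2): S=32.8125. Δ = (V_up−V_dn)/(S_up−S_dn) = (24.1300−27.1900)/(41.0156−25.9219) = -0.2027. V = [p*·24.1300 + (1−p*)·27.1900]/1.22 = 19.9423. B = V − Δ·S = 26.5944.
(1,0): S=16.5900. Δ = (V_up−V_dn)/(S_up−S_dn) = (22.4130−24.5292)/(20.7375−13.1061) = -0.2773. V = [p*·22.4130 + (1−p*)·24.5292]/1.22 = 18.4845. B = V − Δ·S = 23.0849.
(1,1): S=26.2500. Δ = (V_up−V_dn)/(S_up−S_dn) = (19.9423−22.4130)/(32.8125−20.7375) = -0.2046. V = [p*·19.9423 + (1−p*)·22.4130]/1.22 = 16.4782. B = V − Δ·S = 21.8495.
(0,0): S=21.0000. Δ = (V_up−V_dn)/(S_up−S_dn) = (16.4782−18.4845)/(26.2500−16.5900) = -0.2077. V = [p*·16.4782 + (1−p*)·18.4845]/1.22 = 13.6140. B = V − Δ·S = 17.9754.
The time-0 hedge costs 13.6140, which is the no-arbitrage price.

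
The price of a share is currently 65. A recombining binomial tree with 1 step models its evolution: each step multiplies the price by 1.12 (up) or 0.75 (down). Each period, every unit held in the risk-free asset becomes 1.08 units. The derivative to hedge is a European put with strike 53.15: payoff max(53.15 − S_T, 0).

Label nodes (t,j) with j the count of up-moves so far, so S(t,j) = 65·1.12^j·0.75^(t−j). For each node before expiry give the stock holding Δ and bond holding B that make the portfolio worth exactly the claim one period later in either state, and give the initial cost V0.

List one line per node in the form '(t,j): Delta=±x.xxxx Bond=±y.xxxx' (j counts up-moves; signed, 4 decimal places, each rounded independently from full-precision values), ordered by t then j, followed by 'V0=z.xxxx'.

Risk-neutral probability p* = (R−d)/(u−d) = (1.08−0.75)/(1.12−0.75) = 0.8919.
At expiry t=1: V(1,0)=4.4000, V(1,1)=0.0000
Node (0,0) S=65.0000: V=(p*·0.0000+(1−p*)·4.4000)/1.08=0.4404; Δ=(0.0000−4.4000)/(72.8000−48.7500)=-0.1830; B=V−Δ·S=12.3323
Self-financing check: at every node Δ·S+B equals the discounted successor values.

(0,0): Delta=-0.1830 Bond=12.3323
V0=0.4404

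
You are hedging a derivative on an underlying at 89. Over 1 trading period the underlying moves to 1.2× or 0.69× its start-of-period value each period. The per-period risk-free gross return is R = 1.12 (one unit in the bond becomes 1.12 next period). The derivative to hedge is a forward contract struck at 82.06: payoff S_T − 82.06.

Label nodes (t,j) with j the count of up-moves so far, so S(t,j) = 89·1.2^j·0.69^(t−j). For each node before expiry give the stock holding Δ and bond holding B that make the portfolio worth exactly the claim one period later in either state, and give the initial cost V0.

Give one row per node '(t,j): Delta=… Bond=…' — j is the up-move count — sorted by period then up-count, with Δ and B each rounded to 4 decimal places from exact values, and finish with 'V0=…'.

(0,0): Delta=1.0000 Bond=-73.2679
V0=15.7321

Risk-neutral probability p* = (R−d)/(u−d) = (1.12−0.69)/(1.2−0.69) = 0.8431.
Payoff layer (t=1): V(1,0)=-20.6500, V(1,1)=24.7400
Node (0,0) S=89.0000: V=(p*·24.7400+(1−p*)·-20.6500)/1.12=15.7321; Δ=(24.7400−-20.6500)/(106.8000−61.4100)=1.0000; B=V−Δ·S=-73.2679
Root portfolio cost Δ·89+B reproduces V0=15.7321.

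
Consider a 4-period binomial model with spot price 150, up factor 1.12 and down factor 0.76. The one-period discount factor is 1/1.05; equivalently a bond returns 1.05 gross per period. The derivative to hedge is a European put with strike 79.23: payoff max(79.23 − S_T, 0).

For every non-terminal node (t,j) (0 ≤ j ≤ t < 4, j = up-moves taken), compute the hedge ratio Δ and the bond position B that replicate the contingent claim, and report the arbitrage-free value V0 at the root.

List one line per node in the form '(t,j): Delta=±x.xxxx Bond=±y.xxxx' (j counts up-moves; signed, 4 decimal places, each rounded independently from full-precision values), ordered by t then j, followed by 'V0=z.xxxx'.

(0,0): Delta=-0.0108 Bond=1.7613
(1,0): Delta=-0.0578 Bond=7.2031
(1,1): Delta=-0.0031 Bond=0.5570
(2,0): Delta=-0.2756 Bond=26.4352
(2,1): Delta=-0.0221 Bond=3.0080
(2,2): Delta=0.0000 Bond=0.0000
(3,0): Delta=-1.0000 Bond=75.4571
(3,1): Delta=-0.1569 Bond=16.2431
(3,2): Delta=0.0000 Bond=0.0000
(3,3): Delta=0.0000 Bond=0.0000
V0=0.1412

No-arbitrage ⇒ martingale measure with p* = (R−d)/(u−d) = 0.8056.
Terminal values V(4,·): V(4,0)=29.1867, V(4,1)=5.4820, V(4,2)=0.0000, V(4,3)=0.0000, V(4,4)=0.0000
  t=3,j=0: stock 65.8464 → up 73.7480 (V=5.4820), down 50.0433 (V=29.1867). Price 9.6107; hedge Δ=-1.0000, bond B=75.4571.
  t=3,j=1: stock 97.0368 → up 108.6812 (V=0.0000), down 73.7480 (V=5.4820). Price 1.0152; hedge Δ=-0.1569, bond B=16.2431.
  t=3,j=2: stock 143.0016 → up 160.1618 (V=0.0000), down 108.6812 (V=0.0000). Price 0.0000; hedge Δ=0.0000, bond B=0.0000.
  t=3,j=3: stock 210.7392 → up 236.0279 (V=0.0000), down 160.1618 (V=0.0000). Price 0.0000; hedge Δ=0.0000, bond B=0.0000.
  t=2,j=0: stock 86.6400 → up 97.0368 (V=1.0152), down 65.8464 (V=9.6107). Price 2.5586; hedge Δ=-0.2756, bond B=26.4352.
  t=2,j=1: stock 127.6800 → up 143.0016 (V=0.0000), down 97.0368 (V=1.0152). Price 0.1880; hedge Δ=-0.0221, bond B=3.0080.
  t=2,j=2: stock 188.1600 → up 210.7392 (V=0.0000), down 143.0016 (V=0.0000). Price 0.0000; hedge Δ=0.0000, bond B=0.0000.
  t=1,j=0: stock 114.0000 → up 127.6800 (V=0.1880), down 86.6400 (V=2.5586). Price 0.6180; hedge Δ=-0.0578, bond B=7.2031.
  t=1,j=1: stock 168.0000 → up 188.1600 (V=0.0000), down 127.6800 (V=0.1880). Price 0.0348; hedge Δ=-0.0031, bond B=0.5570.
  t=0,j=0: stock 150.0000 → up 168.0000 (V=0.0348), down 114.0000 (V=0.6180). Price 0.1412; hedge Δ=-0.0108, bond B=1.7613.
Check: Δ(0,0)·S0 + B(0,0) = 0.1412 = V0.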